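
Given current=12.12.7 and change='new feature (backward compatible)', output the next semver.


Current: 12.12.7
Change category: 'new feature (backward compatible)' → minor bump
SemVer rule: minor bump → increment MINOR, reset PATCH to 0 (MAJOR unchanged)
New: 12.13.0

12.13.0


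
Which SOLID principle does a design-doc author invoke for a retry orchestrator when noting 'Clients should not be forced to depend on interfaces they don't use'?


This describes the Interface Segregation Principle (ISP)

Interface Segregation Principle (ISP)


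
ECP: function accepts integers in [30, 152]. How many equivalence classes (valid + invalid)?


Valid range: [30, 152]
Class 1: x < 30 — invalid
Class 2: 30 ≤ x ≤ 152 — valid
Class 3: x > 152 — invalid
Total equivalence classes: 3

3 equivalence classes


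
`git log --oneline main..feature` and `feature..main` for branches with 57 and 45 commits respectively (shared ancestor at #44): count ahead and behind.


Common ancestor: commit #44
feature commits after divergence: 57 - 44 = 13
main commits after divergence: 45 - 44 = 1
feature is 13 commits ahead of main
main is 1 commits ahead of feature

feature ahead: 13, main ahead: 1


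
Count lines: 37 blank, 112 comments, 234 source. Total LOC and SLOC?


Total LOC = blank + comment + code
Total LOC = 37 + 112 + 234 = 383
SLOC (source only) = code = 234

Total LOC: 383, SLOC: 234


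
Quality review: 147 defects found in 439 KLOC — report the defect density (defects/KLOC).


Defect density = defects / KLOC
Defect density = 147 / 439
Defect density = 0.335 defects/KLOC

0.335 defects/KLOC


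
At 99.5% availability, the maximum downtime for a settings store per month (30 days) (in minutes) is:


Formula: allowed downtime = period * (100 - SLA) / 100
Period (month (30 days)) = 43200 minutes
Unavailability fraction = (100 - 99.5) / 100
Allowed downtime = 43200 * (100 - 99.5) / 100
Allowed downtime = 216.0 minutes

216.0 minutes


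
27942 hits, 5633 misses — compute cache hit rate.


Formula: hit rate = hits / (hits + misses) * 100
hit rate = 27942 / (27942 + 5633) * 100
hit rate = 27942 / 33575 * 100
hit rate = 83.22%

83.22%


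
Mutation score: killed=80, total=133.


Mutation score = killed / total * 100
Mutation score = 80 / 133 * 100
Mutation score = 60.15%

60.15%


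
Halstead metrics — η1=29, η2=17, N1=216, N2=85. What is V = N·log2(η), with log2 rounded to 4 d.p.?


Formula: V = N * log2(η), where N = N1 + N2 and η = η1 + η2
η = 29 + 17 = 46
N = 216 + 85 = 301
log2(46) ≈ 5.5236
V = 301 * 5.5236 = 1662.60

1662.60


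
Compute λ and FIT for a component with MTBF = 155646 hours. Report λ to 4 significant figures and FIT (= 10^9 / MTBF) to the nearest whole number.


Formula: λ = 1 / MTBF; FIT = λ × 1e9 = 1e9 / MTBF
λ = 1 / 155646 ≈ 6.425e-06 failures/hour
FIT = 1e9 / 155646 ≈ 6425 failures per 1e9 hours (nearest whole number)

λ = 6.425e-06 /h, FIT = 6425


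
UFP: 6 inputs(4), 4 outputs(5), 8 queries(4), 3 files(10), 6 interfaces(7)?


UFP = EI*4 + EO*5 + EQ*4 + ILF*10 + EIF*7
UFP = 6*4 + 4*5 + 8*4 + 3*10 + 6*7
UFP = 24 + 20 + 32 + 30 + 42
UFP = 148

148


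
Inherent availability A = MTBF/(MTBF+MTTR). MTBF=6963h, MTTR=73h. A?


Availability = MTBF / (MTBF + MTTR)
Availability = 6963 / (6963 + 73)
Availability = 6963 / 7036
Availability = 98.9625%

98.9625%


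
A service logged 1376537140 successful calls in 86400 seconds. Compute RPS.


Formula: throughput = requests / seconds
throughput = 1376537140 / 86400
throughput = 15932.14 requests/second

15932.14 requests/second


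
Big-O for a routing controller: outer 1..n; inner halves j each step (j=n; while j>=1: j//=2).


Reasoning: n times log n
Complexity: O(n log n)

O(n log n)


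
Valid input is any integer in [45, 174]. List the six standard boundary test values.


Range: [45, 174]
Boundaries: just below min, min, min+1, max-1, max, just above max
Values: [44, 45, 46, 173, 174, 175]

[44, 45, 46, 173, 174, 175]


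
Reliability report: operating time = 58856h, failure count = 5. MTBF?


Formula: MTBF = Total operating time / Number of failures
MTBF = 58856 / 5
MTBF = 11771.2 hours

11771.2 hours


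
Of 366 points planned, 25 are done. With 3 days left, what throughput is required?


Formula: Required rate = Remaining points / Days left
Remaining = 366 - 25 = 341 points
Required rate = 341 / 3 = 113.67 points/day

113.67 points/day


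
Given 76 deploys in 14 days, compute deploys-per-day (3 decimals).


Formula: deployments per day = releases / days
= 76 / 14
= 5.429 deploys/day
(equivalently, 38.0 deploys/week)

5.429 deploys/day


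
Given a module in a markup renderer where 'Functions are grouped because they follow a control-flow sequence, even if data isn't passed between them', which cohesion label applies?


Reasoning: Grouped by order of execution within a routine, not by data flow
Type: Procedural cohesion

Procedural cohesion


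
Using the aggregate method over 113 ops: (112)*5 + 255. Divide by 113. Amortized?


Formula: Amortized cost = Total cost / Operations
Total cost = (112 * 5) + (1 * 255)
Total cost = 560 + 255 = 815
Amortized = 815 / 113 = 7.2124

7.2124


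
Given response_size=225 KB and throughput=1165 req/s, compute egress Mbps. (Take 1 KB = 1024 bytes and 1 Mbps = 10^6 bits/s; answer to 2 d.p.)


Formula: Mbps = payload_bytes * RPS * 8 / 1e6
Payload per request = 225 KB = 225 * 1024 = 230400 bytes
Total bytes/sec = 230400 * 1165 = 268416000
Total bits/sec = 268416000 * 8 = 2147328000
Mbps = 2147328000 / 1e6 = 2147.33

2147.33 Mbps


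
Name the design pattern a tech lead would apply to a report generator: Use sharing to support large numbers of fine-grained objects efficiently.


This matches the Flyweight pattern

Flyweight


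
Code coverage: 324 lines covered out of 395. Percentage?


Coverage = covered / total * 100
Coverage = 324 / 395 * 100
Coverage = 82.03%

82.03%


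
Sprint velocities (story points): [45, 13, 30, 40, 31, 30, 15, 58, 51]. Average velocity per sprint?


Formula: Avg velocity = Total points / Number of sprints
Points: [45, 13, 30, 40, 31, 30, 15, 58, 51]
Sum = 45 + 13 + 30 + 40 + 31 + 30 + 15 + 58 + 51 = 313
Avg velocity = 313 / 9 = 34.78 points/sprint

34.78 points/sprint


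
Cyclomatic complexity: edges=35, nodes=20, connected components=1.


Formula: V(G) = E - N + 2P
V(G) = 35 - 20 + 2*1
V(G) = 15 + 2
V(G) = 17

17


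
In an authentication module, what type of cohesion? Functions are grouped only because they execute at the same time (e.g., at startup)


Reasoning: Related by timing only
Type: Temporal cohesion

Temporal cohesion


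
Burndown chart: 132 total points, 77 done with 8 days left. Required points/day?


Formula: Required rate = Remaining points / Days left
Remaining = 132 - 77 = 55 points
Required rate = 55 / 8 = 6.88 points/day

6.88 points/day


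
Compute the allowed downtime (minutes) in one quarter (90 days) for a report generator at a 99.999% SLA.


Formula: allowed downtime = period * (100 - SLA) / 100
Period (quarter (90 days)) = 129600 minutes
Unavailability fraction = (100 - 99.999) / 100
Allowed downtime = 129600 * (100 - 99.999) / 100
Allowed downtime = 1.296 minutes

1.296 minutes


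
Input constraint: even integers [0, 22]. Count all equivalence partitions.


Constraint: even integers in [0, 22]
Class 1: x < 0 — out-of-range invalid
Class 2: x in [0,22] but odd — wrong type invalid
Class 3: x in [0,22] and even — valid
Class 4: x > 22 — out-of-range invalid
Total equivalence classes: 4

4 equivalence classes


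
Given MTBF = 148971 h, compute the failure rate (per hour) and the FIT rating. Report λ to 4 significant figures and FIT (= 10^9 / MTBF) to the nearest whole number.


Formula: λ = 1 / MTBF; FIT = λ × 1e9 = 1e9 / MTBF
λ = 1 / 148971 ≈ 6.713e-06 failures/hour
FIT = 1e9 / 148971 ≈ 6713 failures per 1e9 hours (nearest whole number)

λ = 6.713e-06 /h, FIT = 6713


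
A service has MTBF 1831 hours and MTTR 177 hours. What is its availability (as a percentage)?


Availability = MTBF / (MTBF + MTTR)
Availability = 1831 / (1831 + 177)
Availability = 1831 / 2008
Availability = 91.1853%

91.1853%


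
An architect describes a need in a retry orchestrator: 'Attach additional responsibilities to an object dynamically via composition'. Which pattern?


This matches the Decorator pattern

Decorator


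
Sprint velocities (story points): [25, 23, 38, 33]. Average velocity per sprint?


Formula: Avg velocity = Total points / Number of sprints
Points: [25, 23, 38, 33]
Sum = 25 + 23 + 38 + 33 = 119
Avg velocity = 119 / 4 = 29.75 points/sprint

29.75 points/sprint


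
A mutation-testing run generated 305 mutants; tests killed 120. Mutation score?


Mutation score = killed / total * 100
Mutation score = 120 / 305 * 100
Mutation score = 39.34%

39.34%


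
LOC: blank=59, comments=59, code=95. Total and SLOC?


Total LOC = blank + comment + code
Total LOC = 59 + 59 + 95 = 213
SLOC (source only) = code = 95

Total LOC: 213, SLOC: 95


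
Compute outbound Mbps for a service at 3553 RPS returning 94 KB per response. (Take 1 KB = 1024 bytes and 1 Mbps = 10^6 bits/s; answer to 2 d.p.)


Formula: Mbps = payload_bytes * RPS * 8 / 1e6
Payload per request = 94 KB = 94 * 1024 = 96256 bytes
Total bytes/sec = 96256 * 3553 = 341997568
Total bits/sec = 341997568 * 8 = 2735980544
Mbps = 2735980544 / 1e6 = 2735.98

2735.98 Mbps


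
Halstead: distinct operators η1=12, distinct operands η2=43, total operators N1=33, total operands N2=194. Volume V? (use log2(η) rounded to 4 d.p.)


Formula: V = N * log2(η), where N = N1 + N2 and η = η1 + η2
η = 12 + 43 = 55
N = 33 + 194 = 227
log2(55) ≈ 5.7814
V = 227 * 5.7814 = 1312.38

1312.38


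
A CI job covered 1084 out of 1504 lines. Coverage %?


Coverage = covered / total * 100
Coverage = 1084 / 1504 * 100
Coverage = 72.07%

72.07%


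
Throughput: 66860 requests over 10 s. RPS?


Formula: throughput = requests / seconds
throughput = 66860 / 10
throughput = 6686.0 requests/second

6686.0 requests/second


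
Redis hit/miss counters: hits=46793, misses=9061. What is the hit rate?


Formula: hit rate = hits / (hits + misses) * 100
hit rate = 46793 / (46793 + 9061) * 100
hit rate = 46793 / 55854 * 100
hit rate = 83.78%

83.78%


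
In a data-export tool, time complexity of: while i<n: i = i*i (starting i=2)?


Reasoning: squaring drives double-exponential growth; iterations ~ log log n
Complexity: O(log log n)

O(log log n)


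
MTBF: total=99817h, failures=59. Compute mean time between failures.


Formula: MTBF = Total operating time / Number of failures
MTBF = 99817 / 59
MTBF = 1691.81 hours

1691.81 hours


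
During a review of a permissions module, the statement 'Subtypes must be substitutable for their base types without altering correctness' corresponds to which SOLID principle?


This describes the Liskov Substitution Principle (LSP)

Liskov Substitution Principle (LSP)


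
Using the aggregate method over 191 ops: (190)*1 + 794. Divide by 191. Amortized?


Formula: Amortized cost = Total cost / Operations
Total cost = (190 * 1) + (1 * 794)
Total cost = 190 + 794 = 984
Amortized = 984 / 191 = 5.1518

5.1518


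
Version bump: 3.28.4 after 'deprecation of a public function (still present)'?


Current: 3.28.4
Change category: 'deprecation of a public function (still present)' → minor bump
SemVer rule: minor bump → increment MINOR, reset PATCH to 0 (MAJOR unchanged)
New: 3.29.0

3.29.0


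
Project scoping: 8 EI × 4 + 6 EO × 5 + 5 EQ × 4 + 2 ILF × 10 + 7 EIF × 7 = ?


UFP = EI*4 + EO*5 + EQ*4 + ILF*10 + EIF*7
UFP = 8*4 + 6*5 + 5*4 + 2*10 + 7*7
UFP = 32 + 30 + 20 + 20 + 49
UFP = 151

151


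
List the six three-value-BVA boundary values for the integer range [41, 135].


Range: [41, 135]
Boundaries: just below min, min, min+1, max-1, max, just above max
Values: [40, 41, 42, 134, 135, 136]

[40, 41, 42, 134, 135, 136]


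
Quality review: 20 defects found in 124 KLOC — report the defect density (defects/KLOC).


Defect density = defects / KLOC
Defect density = 20 / 124
Defect density = 0.161 defects/KLOC

0.161 defects/KLOC


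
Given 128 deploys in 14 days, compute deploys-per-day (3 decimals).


Formula: deployments per day = releases / days
= 128 / 14
= 9.143 deploys/day
(equivalently, 64.0 deploys/week)

9.143 deploys/day


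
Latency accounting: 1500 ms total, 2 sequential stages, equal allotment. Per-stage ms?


Formula: per_stage = total_budget / stages
per_stage = 1500 / 2
per_stage = 750.0 ms

750.0 ms


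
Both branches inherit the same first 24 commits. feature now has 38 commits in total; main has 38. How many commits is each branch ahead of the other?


Common ancestor: commit #24
feature commits after divergence: 38 - 24 = 14
main commits after divergence: 38 - 24 = 14
feature is 14 commits ahead of main
main is 14 commits ahead of feature

feature ahead: 14, main ahead: 14


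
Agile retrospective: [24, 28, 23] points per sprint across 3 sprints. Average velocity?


Formula: Avg velocity = Total points / Number of sprints
Points: [24, 28, 23]
Sum = 24 + 28 + 23 = 75
Avg velocity = 75 / 3 = 25.0 points/sprint

25.0 points/sprint


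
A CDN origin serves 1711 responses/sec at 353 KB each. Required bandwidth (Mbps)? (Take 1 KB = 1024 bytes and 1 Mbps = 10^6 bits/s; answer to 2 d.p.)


Formula: Mbps = payload_bytes * RPS * 8 / 1e6
Payload per request = 353 KB = 353 * 1024 = 361472 bytes
Total bytes/sec = 361472 * 1711 = 618478592
Total bits/sec = 618478592 * 8 = 4947828736
Mbps = 4947828736 / 1e6 = 4947.83

4947.83 Mbps


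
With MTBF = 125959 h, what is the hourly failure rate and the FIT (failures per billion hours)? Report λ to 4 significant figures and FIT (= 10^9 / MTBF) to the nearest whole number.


Formula: λ = 1 / MTBF; FIT = λ × 1e9 = 1e9 / MTBF
λ = 1 / 125959 ≈ 7.939e-06 failures/hour
FIT = 1e9 / 125959 ≈ 7939 failures per 1e9 hours (nearest whole number)

λ = 7.939e-06 /h, FIT = 7939


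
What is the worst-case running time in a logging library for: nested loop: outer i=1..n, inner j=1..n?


Reasoning: n iterations times n iterations
Complexity: O(n^2)

O(n^2)


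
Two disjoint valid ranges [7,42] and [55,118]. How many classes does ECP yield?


Valid ranges: [7,42] and [55,118]
Class 1: x < 7 — invalid
Class 2: 7 ≤ x ≤ 42 — valid
Class 3: 42 < x < 55 — invalid (gap between ranges)
Class 4: 55 ≤ x ≤ 118 — valid
Class 5: x > 118 — invalid
Total equivalence classes: 5

5 equivalence classes


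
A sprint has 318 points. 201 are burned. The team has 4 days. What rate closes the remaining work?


Formula: Required rate = Remaining points / Days left
Remaining = 318 - 201 = 117 points
Required rate = 117 / 4 = 29.25 points/day

29.25 points/day


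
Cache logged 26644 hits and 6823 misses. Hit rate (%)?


Formula: hit rate = hits / (hits + misses) * 100
hit rate = 26644 / (26644 + 6823) * 100
hit rate = 26644 / 33467 * 100
hit rate = 79.61%

79.61%


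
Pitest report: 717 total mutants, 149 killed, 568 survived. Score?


Mutation score = killed / total * 100
Mutation score = 149 / 717 * 100
Mutation score = 20.78%

20.78%


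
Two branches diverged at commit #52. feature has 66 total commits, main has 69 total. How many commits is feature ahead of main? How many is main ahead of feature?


Common ancestor: commit #52
feature commits after divergence: 66 - 52 = 14
main commits after divergence: 69 - 52 = 17
feature is 14 commits ahead of main
main is 17 commits ahead of feature

feature ahead: 14, main ahead: 17


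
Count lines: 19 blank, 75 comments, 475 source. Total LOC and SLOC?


Total LOC = blank + comment + code
Total LOC = 19 + 75 + 475 = 569
SLOC (source only) = code = 475

Total LOC: 569, SLOC: 475


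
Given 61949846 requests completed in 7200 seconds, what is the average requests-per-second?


Formula: throughput = requests / seconds
throughput = 61949846 / 7200
throughput = 8604.15 requests/second

8604.15 requests/second


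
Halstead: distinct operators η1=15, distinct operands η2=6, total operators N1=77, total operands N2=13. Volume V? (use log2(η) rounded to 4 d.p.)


Formula: V = N * log2(η), where N = N1 + N2 and η = η1 + η2
η = 15 + 6 = 21
N = 77 + 13 = 90
log2(21) ≈ 4.3923
V = 90 * 4.3923 = 395.31

395.31


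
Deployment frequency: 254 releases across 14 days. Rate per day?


Formula: deployments per day = releases / days
= 254 / 14
= 18.143 deploys/day
(equivalently, 127.0 deploys/week)

18.143 deploys/day


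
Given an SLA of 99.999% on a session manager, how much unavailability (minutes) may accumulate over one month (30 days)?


Formula: allowed downtime = period * (100 - SLA) / 100
Period (month (30 days)) = 43200 minutes
Unavailability fraction = (100 - 99.999) / 100
Allowed downtime = 43200 * (100 - 99.999) / 100
Allowed downtime = 0.432 minutes

0.432 minutes


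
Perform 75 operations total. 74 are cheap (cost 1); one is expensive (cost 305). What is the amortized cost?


Formula: Amortized cost = Total cost / Operations
Total cost = (74 * 1) + (1 * 305)
Total cost = 74 + 305 = 379
Amortized = 379 / 75 = 5.0533

5.0533


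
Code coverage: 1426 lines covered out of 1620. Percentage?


Coverage = covered / total * 100
Coverage = 1426 / 1620 * 100
Coverage = 88.02%

88.02%


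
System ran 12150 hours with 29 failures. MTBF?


Formula: MTBF = Total operating time / Number of failures
MTBF = 12150 / 29
MTBF = 418.97 hours

418.97 hours


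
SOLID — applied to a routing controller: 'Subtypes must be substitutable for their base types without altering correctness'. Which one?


This describes the Liskov Substitution Principle (LSP)

Liskov Substitution Principle (LSP)


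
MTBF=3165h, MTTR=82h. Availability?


Availability = MTBF / (MTBF + MTTR)
Availability = 3165 / (3165 + 82)
Availability = 3165 / 3247
Availability = 97.4746%

97.4746%


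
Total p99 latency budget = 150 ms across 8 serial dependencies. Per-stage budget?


Formula: per_stage = total_budget / stages
per_stage = 150 / 8
per_stage = 18.75 ms

18.75 ms


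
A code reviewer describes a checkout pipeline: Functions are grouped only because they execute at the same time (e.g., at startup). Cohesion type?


Reasoning: Related by timing only
Type: Temporal cohesion

Temporal cohesion


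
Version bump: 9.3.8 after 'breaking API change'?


Current: 9.3.8
Change category: 'breaking API change' → major bump
SemVer rule: major bump → increment MAJOR, reset MINOR and PATCH to 0
New: 10.0.0

10.0.0


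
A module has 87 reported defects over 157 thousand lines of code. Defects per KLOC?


Defect density = defects / KLOC
Defect density = 87 / 157
Defect density = 0.554 defects/KLOC

0.554 defects/KLOC


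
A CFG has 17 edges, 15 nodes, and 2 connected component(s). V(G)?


Formula: V(G) = E - N + 2P
V(G) = 17 - 15 + 2*2
V(G) = 2 + 4
V(G) = 6

6


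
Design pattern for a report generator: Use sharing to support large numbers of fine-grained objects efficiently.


This matches the Flyweight pattern

Flyweight


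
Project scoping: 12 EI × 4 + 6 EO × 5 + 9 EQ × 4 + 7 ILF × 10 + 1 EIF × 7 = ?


UFP = EI*4 + EO*5 + EQ*4 + ILF*10 + EIF*7
UFP = 12*4 + 6*5 + 9*4 + 7*10 + 1*7
UFP = 48 + 30 + 36 + 70 + 7
UFP = 191

191


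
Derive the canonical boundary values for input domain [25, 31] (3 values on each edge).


Range: [25, 31]
Boundaries: just below min, min, min+1, max-1, max, just above max
Values: [24, 25, 26, 30, 31, 32]

[24, 25, 26, 30, 31, 32]


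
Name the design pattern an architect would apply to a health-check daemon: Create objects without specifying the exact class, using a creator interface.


This matches the Factory Method pattern

Factory Method


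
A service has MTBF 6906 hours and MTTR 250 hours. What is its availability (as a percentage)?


Availability = MTBF / (MTBF + MTTR)
Availability = 6906 / (6906 + 250)
Availability = 6906 / 7156
Availability = 96.5064%

96.5064%


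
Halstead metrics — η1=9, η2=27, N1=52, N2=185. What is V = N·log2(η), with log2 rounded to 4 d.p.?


Formula: V = N * log2(η), where N = N1 + N2 and η = η1 + η2
η = 9 + 27 = 36
N = 52 + 185 = 237
log2(36) ≈ 5.1699
V = 237 * 5.1699 = 1225.27

1225.27


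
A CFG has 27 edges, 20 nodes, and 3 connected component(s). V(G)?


Formula: V(G) = E - N + 2P
V(G) = 27 - 20 + 2*3
V(G) = 7 + 6
V(G) = 13

13


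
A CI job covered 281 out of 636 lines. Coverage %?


Coverage = covered / total * 100
Coverage = 281 / 636 * 100
Coverage = 44.18%

44.18%


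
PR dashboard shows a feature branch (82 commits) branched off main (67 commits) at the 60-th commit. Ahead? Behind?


Common ancestor: commit #60
feature commits after divergence: 82 - 60 = 22
main commits after divergence: 67 - 60 = 7
feature is 22 commits ahead of main
main is 7 commits ahead of feature

feature ahead: 22, main ahead: 7


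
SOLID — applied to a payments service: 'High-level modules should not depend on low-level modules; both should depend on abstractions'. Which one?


This describes the Dependency Inversion Principle (DIP)

Dependency Inversion Principle (DIP)


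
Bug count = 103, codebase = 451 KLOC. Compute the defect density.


Defect density = defects / KLOC
Defect density = 103 / 451
Defect density = 0.228 defects/KLOC

0.228 defects/KLOC


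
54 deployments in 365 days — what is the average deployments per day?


Formula: deployments per day = releases / days
= 54 / 365
= 0.148 deploys/day
(equivalently, 1.04 deploys/week)

0.148 deploys/day


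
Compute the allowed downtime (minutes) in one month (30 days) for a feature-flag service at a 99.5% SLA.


Formula: allowed downtime = period * (100 - SLA) / 100
Period (month (30 days)) = 43200 minutes
Unavailability fraction = (100 - 99.5) / 100
Allowed downtime = 43200 * (100 - 99.5) / 100
Allowed downtime = 216.0 minutes

216.0 minutes


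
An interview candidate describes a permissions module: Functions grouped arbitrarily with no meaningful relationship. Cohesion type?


Reasoning: Worst: random grouping
Type: Coincidental cohesion

Coincidental cohesion


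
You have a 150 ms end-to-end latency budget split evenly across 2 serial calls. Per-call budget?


Formula: per_stage = total_budget / stages
per_stage = 150 / 2
per_stage = 75.0 ms

75.0 ms


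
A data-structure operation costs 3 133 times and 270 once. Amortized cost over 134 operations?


Formula: Amortized cost = Total cost / Operations
Total cost = (133 * 3) + (1 * 270)
Total cost = 399 + 270 = 669
Amortized = 669 / 134 = 4.9925

4.9925


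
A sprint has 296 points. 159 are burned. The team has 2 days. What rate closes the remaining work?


Formula: Required rate = Remaining points / Days left
Remaining = 296 - 159 = 137 points
Required rate = 137 / 2 = 68.5 points/day

68.5 points/day


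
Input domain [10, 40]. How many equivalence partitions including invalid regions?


Valid range: [10, 40]
Class 1: x < 10 — invalid
Class 2: 10 ≤ x ≤ 40 — valid
Class 3: x > 40 — invalid
Total equivalence classes: 3

3 equivalence classes


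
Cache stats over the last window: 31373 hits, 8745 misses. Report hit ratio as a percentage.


Formula: hit rate = hits / (hits + misses) * 100
hit rate = 31373 / (31373 + 8745) * 100
hit rate = 31373 / 40118 * 100
hit rate = 78.2%

78.2%


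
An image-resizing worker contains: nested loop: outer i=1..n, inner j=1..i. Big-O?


Reasoning: triangle: n(n+1)/2 ~ n^2/2
Complexity: O(n^2)

O(n^2)


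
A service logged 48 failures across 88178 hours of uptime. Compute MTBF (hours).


Formula: MTBF = Total operating time / Number of failures
MTBF = 88178 / 48
MTBF = 1837.04 hours

1837.04 hours


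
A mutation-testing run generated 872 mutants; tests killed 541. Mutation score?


Mutation score = killed / total * 100
Mutation score = 541 / 872 * 100
Mutation score = 62.04%

62.04%


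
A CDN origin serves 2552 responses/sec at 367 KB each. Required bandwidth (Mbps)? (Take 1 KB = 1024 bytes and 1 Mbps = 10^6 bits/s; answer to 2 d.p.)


Formula: Mbps = payload_bytes * RPS * 8 / 1e6
Payload per request = 367 KB = 367 * 1024 = 375808 bytes
Total bytes/sec = 375808 * 2552 = 959062016
Total bits/sec = 959062016 * 8 = 7672496128
Mbps = 7672496128 / 1e6 = 7672.5

7672.5 Mbps


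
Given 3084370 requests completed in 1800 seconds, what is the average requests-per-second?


Formula: throughput = requests / seconds
throughput = 3084370 / 1800
throughput = 1713.54 requests/second

1713.54 requests/second


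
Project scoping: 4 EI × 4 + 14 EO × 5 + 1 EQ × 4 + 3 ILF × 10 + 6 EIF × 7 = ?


UFP = EI*4 + EO*5 + EQ*4 + ILF*10 + EIF*7
UFP = 4*4 + 14*5 + 1*4 + 3*10 + 6*7
UFP = 16 + 70 + 4 + 30 + 42
UFP = 162

162


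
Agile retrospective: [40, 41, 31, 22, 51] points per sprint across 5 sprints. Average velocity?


Formula: Avg velocity = Total points / Number of sprints
Points: [40, 41, 31, 22, 51]
Sum = 40 + 41 + 31 + 22 + 51 = 185
Avg velocity = 185 / 5 = 37.0 points/sprint

37.0 points/sprint


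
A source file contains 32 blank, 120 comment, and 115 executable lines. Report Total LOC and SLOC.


Total LOC = blank + comment + code
Total LOC = 32 + 120 + 115 = 267
SLOC (source only) = code = 115

Total LOC: 267, SLOC: 115


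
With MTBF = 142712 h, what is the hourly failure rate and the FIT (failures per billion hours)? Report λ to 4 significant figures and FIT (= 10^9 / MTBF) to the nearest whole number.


Formula: λ = 1 / MTBF; FIT = λ × 1e9 = 1e9 / MTBF
λ = 1 / 142712 ≈ 7.007e-06 failures/hour
FIT = 1e9 / 142712 ≈ 7007 failures per 1e9 hours (nearest whole number)

λ = 7.007e-06 /h, FIT = 7007


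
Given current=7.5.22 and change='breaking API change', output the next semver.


Current: 7.5.22
Change category: 'breaking API change' → major bump
SemVer rule: major bump → increment MAJOR, reset MINOR and PATCH to 0
New: 8.0.0

8.0.0


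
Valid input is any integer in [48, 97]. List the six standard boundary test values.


Range: [48, 97]
Boundaries: just below min, min, min+1, max-1, max, just above max
Values: [47, 48, 49, 96, 97, 98]

[47, 48, 49, 96, 97, 98]


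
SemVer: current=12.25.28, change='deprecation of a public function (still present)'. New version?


Current: 12.25.28
Change category: 'deprecation of a public function (still present)' → minor bump
SemVer rule: minor bump → increment MINOR, reset PATCH to 0 (MAJOR unchanged)
New: 12.26.0

12.26.0


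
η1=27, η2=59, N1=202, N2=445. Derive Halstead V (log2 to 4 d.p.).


Formula: V = N * log2(η), where N = N1 + N2 and η = η1 + η2
η = 27 + 59 = 86
N = 202 + 445 = 647
log2(86) ≈ 6.4263
V = 647 * 6.4263 = 4157.82

4157.82


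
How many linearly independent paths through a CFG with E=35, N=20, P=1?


Formula: V(G) = E - N + 2P
V(G) = 35 - 20 + 2*1
V(G) = 15 + 2
V(G) = 17

17


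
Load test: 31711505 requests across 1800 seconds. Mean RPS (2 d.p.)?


Formula: throughput = requests / seconds
throughput = 31711505 / 1800
throughput = 17617.5 requests/second

17617.5 requests/second


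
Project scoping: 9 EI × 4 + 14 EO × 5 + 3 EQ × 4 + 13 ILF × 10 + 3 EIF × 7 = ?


UFP = EI*4 + EO*5 + EQ*4 + ILF*10 + EIF*7
UFP = 9*4 + 14*5 + 3*4 + 13*10 + 3*7
UFP = 36 + 70 + 12 + 130 + 21
UFP = 269

269


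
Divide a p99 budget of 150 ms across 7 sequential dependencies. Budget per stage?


Formula: per_stage = total_budget / stages
per_stage = 150 / 7
per_stage = 21.43 ms

21.43 ms


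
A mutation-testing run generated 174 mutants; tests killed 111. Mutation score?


Mutation score = killed / total * 100
Mutation score = 111 / 174 * 100
Mutation score = 63.79%

63.79%


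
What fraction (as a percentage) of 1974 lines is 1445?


Coverage = covered / total * 100
Coverage = 1445 / 1974 * 100
Coverage = 73.2%

73.2%


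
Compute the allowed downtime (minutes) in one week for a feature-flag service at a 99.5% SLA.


Formula: allowed downtime = period * (100 - SLA) / 100
Period (week) = 10080 minutes
Unavailability fraction = (100 - 99.5) / 100
Allowed downtime = 10080 * (100 - 99.5) / 100
Allowed downtime = 50.4 minutes

50.4 minutes


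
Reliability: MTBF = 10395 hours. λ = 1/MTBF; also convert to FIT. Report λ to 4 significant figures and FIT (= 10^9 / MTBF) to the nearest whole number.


Formula: λ = 1 / MTBF; FIT = λ × 1e9 = 1e9 / MTBF
λ = 1 / 10395 ≈ 9.620e-05 failures/hour
FIT = 1e9 / 10395 ≈ 96200 failures per 1e9 hours (nearest whole number)

λ = 9.620e-05 /h, FIT = 96200


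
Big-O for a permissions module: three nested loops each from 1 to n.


Reasoning: three levels of nesting over n
Complexity: O(n^3)

O(n^3)


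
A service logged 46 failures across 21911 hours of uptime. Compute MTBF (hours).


Formula: MTBF = Total operating time / Number of failures
MTBF = 21911 / 46
MTBF = 476.33 hours

476.33 hours


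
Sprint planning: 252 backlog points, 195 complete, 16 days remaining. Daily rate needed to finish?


Formula: Required rate = Remaining points / Days left
Remaining = 252 - 195 = 57 points
Required rate = 57 / 16 = 3.56 points/day

3.56 points/day


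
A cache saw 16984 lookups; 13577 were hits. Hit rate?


Formula: hit rate = hits / (hits + misses) * 100
hit rate = 13577 / (13577 + 3407) * 100
hit rate = 13577 / 16984 * 100
hit rate = 79.94%

79.94%


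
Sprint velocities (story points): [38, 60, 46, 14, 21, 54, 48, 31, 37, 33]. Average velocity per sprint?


Formula: Avg velocity = Total points / Number of sprints
Points: [38, 60, 46, 14, 21, 54, 48, 31, 37, 33]
Sum = 38 + 60 + 46 + 14 + 21 + 54 + 48 + 31 + 37 + 33 = 382
Avg velocity = 382 / 10 = 38.2 points/sprint

38.2 points/sprint


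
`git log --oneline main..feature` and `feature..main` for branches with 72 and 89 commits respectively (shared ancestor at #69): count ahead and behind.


Common ancestor: commit #69
feature commits after divergence: 72 - 69 = 3
main commits after divergence: 89 - 69 = 20
feature is 3 commits ahead of main
main is 20 commits ahead of feature

feature ahead: 3, main ahead: 20


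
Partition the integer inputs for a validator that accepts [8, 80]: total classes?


Valid range: [8, 80]
Class 1: x < 8 — invalid
Class 2: 8 ≤ x ≤ 80 — valid
Class 3: x > 80 — invalid
Total equivalence classes: 3

3 equivalence classes


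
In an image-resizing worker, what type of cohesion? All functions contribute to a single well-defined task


Reasoning: Best: single purpose
Type: Functional cohesion

Functional cohesion


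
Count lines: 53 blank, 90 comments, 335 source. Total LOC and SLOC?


Total LOC = blank + comment + code
Total LOC = 53 + 90 + 335 = 478
SLOC (source only) = code = 335

Total LOC: 478, SLOC: 335


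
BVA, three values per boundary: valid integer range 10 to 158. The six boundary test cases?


Range: [10, 158]
Boundaries: just below min, min, min+1, max-1, max, just above max
Values: [9, 10, 11, 157, 158, 159]

[9, 10, 11, 157, 158, 159]


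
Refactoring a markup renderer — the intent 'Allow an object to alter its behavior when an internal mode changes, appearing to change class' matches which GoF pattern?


This matches the State pattern

State


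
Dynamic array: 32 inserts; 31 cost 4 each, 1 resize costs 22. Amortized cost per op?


Formula: Amortized cost = Total cost / Operations
Total cost = (31 * 4) + (1 * 22)
Total cost = 124 + 22 = 146
Amortized = 146 / 32 = 4.5625

4.5625


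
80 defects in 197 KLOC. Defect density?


Defect density = defects / KLOC
Defect density = 80 / 197
Defect density = 0.406 defects/KLOC

0.406 defects/KLOC


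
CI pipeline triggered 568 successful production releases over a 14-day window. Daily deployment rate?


Formula: deployments per day = releases / days
= 568 / 14
= 40.571 deploys/day
(equivalently, 284.0 deploys/week)

40.571 deploys/day


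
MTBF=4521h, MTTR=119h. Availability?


Availability = MTBF / (MTBF + MTTR)
Availability = 4521 / (4521 + 119)
Availability = 4521 / 4640
Availability = 97.4353%

97.4353%


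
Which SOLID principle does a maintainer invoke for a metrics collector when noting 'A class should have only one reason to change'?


This describes the Single Responsibility Principle (SRP)

Single Responsibility Principle (SRP)


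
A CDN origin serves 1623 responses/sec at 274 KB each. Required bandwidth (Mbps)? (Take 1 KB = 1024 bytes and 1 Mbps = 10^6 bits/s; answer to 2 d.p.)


Formula: Mbps = payload_bytes * RPS * 8 / 1e6
Payload per request = 274 KB = 274 * 1024 = 280576 bytes
Total bytes/sec = 280576 * 1623 = 455374848
Total bits/sec = 455374848 * 8 = 3642998784
Mbps = 3642998784 / 1e6 = 3643.0

3643.0 Mbps


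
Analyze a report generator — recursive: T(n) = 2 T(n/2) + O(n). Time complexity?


Reasoning: master theorem case 2 (merge-sort recurrence)
Complexity: O(n log n)

O(n log n)


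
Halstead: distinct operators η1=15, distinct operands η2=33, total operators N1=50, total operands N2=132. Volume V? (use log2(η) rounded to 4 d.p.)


Formula: V = N * log2(η), where N = N1 + N2 and η = η1 + η2
η = 15 + 33 = 48
N = 50 + 132 = 182
log2(48) ≈ 5.5850
V = 182 * 5.5850 = 1016.47

1016.47


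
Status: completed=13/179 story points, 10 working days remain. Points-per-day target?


Formula: Required rate = Remaining points / Days left
Remaining = 179 - 13 = 166 points
Required rate = 166 / 10 = 16.6 points/day

16.6 points/day


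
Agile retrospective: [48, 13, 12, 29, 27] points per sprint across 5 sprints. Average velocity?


Formula: Avg velocity = Total points / Number of sprints
Points: [48, 13, 12, 29, 27]
Sum = 48 + 13 + 12 + 29 + 27 = 129
Avg velocity = 129 / 5 = 25.8 points/sprint

25.8 points/sprint


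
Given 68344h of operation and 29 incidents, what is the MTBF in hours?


Formula: MTBF = Total operating time / Number of failures
MTBF = 68344 / 29
MTBF = 2356.69 hours

2356.69 hours


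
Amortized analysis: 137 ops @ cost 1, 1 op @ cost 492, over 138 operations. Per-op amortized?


Formula: Amortized cost = Total cost / Operations
Total cost = (137 * 1) + (1 * 492)
Total cost = 137 + 492 = 629
Amortized = 629 / 138 = 4.558

4.558


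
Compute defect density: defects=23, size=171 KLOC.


Defect density = defects / KLOC
Defect density = 23 / 171
Defect density = 0.135 defects/KLOC

0.135 defects/KLOC


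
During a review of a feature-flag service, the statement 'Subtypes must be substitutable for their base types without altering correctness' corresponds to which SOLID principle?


This describes the Liskov Substitution Principle (LSP)

Liskov Substitution Principle (LSP)


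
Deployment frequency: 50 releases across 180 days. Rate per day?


Formula: deployments per day = releases / days
= 50 / 180
= 0.278 deploys/day
(equivalently, 1.94 deploys/week)

0.278 deploys/day


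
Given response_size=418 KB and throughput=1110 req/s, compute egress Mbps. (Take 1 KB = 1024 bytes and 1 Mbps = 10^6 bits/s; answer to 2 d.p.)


Formula: Mbps = payload_bytes * RPS * 8 / 1e6
Payload per request = 418 KB = 418 * 1024 = 428032 bytes
Total bytes/sec = 428032 * 1110 = 475115520
Total bits/sec = 475115520 * 8 = 3800924160
Mbps = 3800924160 / 1e6 = 3800.92

3800.92 Mbps


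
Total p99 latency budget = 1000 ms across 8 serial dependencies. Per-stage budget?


Formula: per_stage = total_budget / stages
per_stage = 1000 / 8
per_stage = 125.0 ms

125.0 ms


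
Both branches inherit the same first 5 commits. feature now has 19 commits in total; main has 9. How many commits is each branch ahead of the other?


Common ancestor: commit #5
feature commits after divergence: 19 - 5 = 14
main commits after divergence: 9 - 5 = 4
feature is 14 commits ahead of main
main is 4 commits ahead of feature

feature ahead: 14, main ahead: 4


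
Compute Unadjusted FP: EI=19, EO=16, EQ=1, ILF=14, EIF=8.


UFP = EI*4 + EO*5 + EQ*4 + ILF*10 + EIF*7
UFP = 19*4 + 16*5 + 1*4 + 14*10 + 8*7
UFP = 76 + 80 + 4 + 140 + 56
UFP = 356

356


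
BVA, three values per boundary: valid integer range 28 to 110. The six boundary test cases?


Range: [28, 110]
Boundaries: just below min, min, min+1, max-1, max, just above max
Values: [27, 28, 29, 109, 110, 111]

[27, 28, 29, 109, 110, 111]


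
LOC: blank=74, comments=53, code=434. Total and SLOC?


Total LOC = blank + comment + code
Total LOC = 74 + 53 + 434 = 561
SLOC (source only) = code = 434

Total LOC: 561, SLOC: 434


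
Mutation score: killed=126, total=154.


Mutation score = killed / total * 100
Mutation score = 126 / 154 * 100
Mutation score = 81.82%

81.82%


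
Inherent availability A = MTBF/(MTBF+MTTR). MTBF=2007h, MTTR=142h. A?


Availability = MTBF / (MTBF + MTTR)
Availability = 2007 / (2007 + 142)
Availability = 2007 / 2149
Availability = 93.3923%

93.3923%


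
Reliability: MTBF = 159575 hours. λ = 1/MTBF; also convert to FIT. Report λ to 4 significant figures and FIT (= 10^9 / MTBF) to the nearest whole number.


Formula: λ = 1 / MTBF; FIT = λ × 1e9 = 1e9 / MTBF
λ = 1 / 159575 ≈ 6.267e-06 failures/hour
FIT = 1e9 / 159575 ≈ 6267 failures per 1e9 hours (nearest whole number)

λ = 6.267e-06 /h, FIT = 6267


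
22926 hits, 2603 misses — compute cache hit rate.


Formula: hit rate = hits / (hits + misses) * 100
hit rate = 22926 / (22926 + 2603) * 100
hit rate = 22926 / 25529 * 100
hit rate = 89.8%

89.8%


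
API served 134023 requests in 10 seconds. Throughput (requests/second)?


Formula: throughput = requests / seconds
throughput = 134023 / 10
throughput = 13402.3 requests/second

13402.3 requests/second


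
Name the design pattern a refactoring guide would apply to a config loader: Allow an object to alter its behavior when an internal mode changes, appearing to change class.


This matches the State pattern

State


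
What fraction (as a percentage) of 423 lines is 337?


Coverage = covered / total * 100
Coverage = 337 / 423 * 100
Coverage = 79.67%

79.67%


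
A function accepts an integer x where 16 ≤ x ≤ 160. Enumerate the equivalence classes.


Valid range: [16, 160]
Class 1: x < 16 — invalid
Class 2: 16 ≤ x ≤ 160 — valid
Class 3: x > 160 — invalid
Total equivalence classes: 3

3 equivalence classes


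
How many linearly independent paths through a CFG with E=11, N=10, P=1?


Formula: V(G) = E - N + 2P
V(G) = 11 - 10 + 2*1
V(G) = 1 + 2
V(G) = 3

3


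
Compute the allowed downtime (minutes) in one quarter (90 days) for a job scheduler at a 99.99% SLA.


Formula: allowed downtime = period * (100 - SLA) / 100
Period (quarter (90 days)) = 129600 minutes
Unavailability fraction = (100 - 99.99) / 100
Allowed downtime = 129600 * (100 - 99.99) / 100
Allowed downtime = 12.96 minutes

12.96 minutes


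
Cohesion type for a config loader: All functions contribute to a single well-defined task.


Reasoning: Best: single purpose
Type: Functional cohesion

Functional cohesion


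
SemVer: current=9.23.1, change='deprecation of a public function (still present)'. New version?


Current: 9.23.1
Change category: 'deprecation of a public function (still present)' → minor bump
SemVer rule: minor bump → increment MINOR, reset PATCH to 0 (MAJOR unchanged)
New: 9.24.0

9.24.0


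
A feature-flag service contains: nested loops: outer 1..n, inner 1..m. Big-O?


Reasoning: product of independent bounds
Complexity: O(n*m)

O(n*m)
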